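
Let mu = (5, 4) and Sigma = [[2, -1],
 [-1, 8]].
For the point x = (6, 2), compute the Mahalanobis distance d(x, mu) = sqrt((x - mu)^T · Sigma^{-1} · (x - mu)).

Step 1 — centre the observation: (x - mu) = (1, -2).

Step 2 — invert Sigma. det(Sigma) = 2·8 - (-1)² = 15.
  Sigma^{-1} = (1/det) · [[d, -b], [-b, a]] = [[0.5333, 0.0667],
 [0.0667, 0.1333]].

Step 3 — form the quadratic (x - mu)^T · Sigma^{-1} · (x - mu):
  Sigma^{-1} · (x - mu) = (0.4, -0.2).
  (x - mu)^T · [Sigma^{-1} · (x - mu)] = (1)·(0.4) + (-2)·(-0.2) = 0.8.

Step 4 — take square root: d = √(0.8) ≈ 0.8944.

d(x, mu) = √(0.8) ≈ 0.8944


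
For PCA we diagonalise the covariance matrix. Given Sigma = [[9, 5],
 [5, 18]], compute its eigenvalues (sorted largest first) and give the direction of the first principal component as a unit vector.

Step 1 — characteristic polynomial of 2×2 Sigma:
  det(Sigma - λI) = λ² - trace · λ + det = 0.
  trace = 9 + 18 = 27, det = 9·18 - (5)² = 137.
Step 2 — discriminant:
  Δ = trace² - 4·det = 729 - 548 = 181.
Step 3 — eigenvalues:
  λ = (trace ± √Δ)/2 = (27 ± 13.4536)/2,
  λ_1 = 20.2268,  λ_2 = 6.7732.

Step 4 — unit eigenvector for λ_1: solve (Sigma - λ_1 I)v = 0. First row:
  (9 - 20.2268)·v_x + (5)·v_y = 0, i.e. (-11.2268)·v_x + (5)·v_y = 0,
  so v ∝ (b, λ_1 - a) = (5, 11.2268) = u.
  ||u|| = √((5)² + (11.2268)²) = √(151.0413) ≈ 12.2899,
  v_1 = u/||u|| ≈ (0.4068, 0.9135) (||v_1|| = 1).

λ_1 = 20.2268,  λ_2 = 6.7732;  v_1 ≈ (0.4068, 0.9135)


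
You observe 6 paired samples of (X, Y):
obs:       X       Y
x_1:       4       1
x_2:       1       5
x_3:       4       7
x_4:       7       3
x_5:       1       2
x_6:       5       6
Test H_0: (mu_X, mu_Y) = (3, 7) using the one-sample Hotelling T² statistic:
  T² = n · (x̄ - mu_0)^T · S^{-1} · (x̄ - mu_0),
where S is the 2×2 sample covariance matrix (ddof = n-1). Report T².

Step 1 — sample mean vector:
  mean(X) = (4 + 1 + 4 + 7 + 1 + 5) / 6 = 22/6 = 3.6667
  mean(Y) = (1 + 5 + 7 + 3 + 2 + 6) / 6 = 24/6 = 4
  x̄ = (3.6667, 4),  deviation x̄ - mu_0 = (3.6667, 4) - (3, 7) = (0.6667, -3).

Step 2 — sample covariance matrix, S[i,j] = (1/(n-1)) · Σ_k (x_{k,i} - mean_i) · (x_{k,j} - mean_j), divisor n-1 = 5:
  S[X,X] = ((0.3333)·(0.3333) + (-2.6667)·(-2.6667) + (0.3333)·(0.3333) + (3.3333)·(3.3333) + (-2.6667)·(-2.6667) + (1.3333)·(1.3333)) / 5 = 27.3333/5 = 5.4667
  S[X,Y] = ((0.3333)·(-3) + (-2.6667)·(1) + (0.3333)·(3) + (3.3333)·(-1) + (-2.6667)·(-2) + (1.3333)·(2)) / 5 = 2/5 = 0.4
  S[Y,Y] = ((-3)·(-3) + (1)·(1) + (3)·(3) + (-1)·(-1) + (-2)·(-2) + (2)·(2)) / 5 = 28/5 = 5.6
  S = [[5.4667, 0.4],
 [0.4, 5.6]].

Step 3 — invert S. det(S) = 5.4667·5.6 - (0.4)² = 30.4533.
  S^{-1} = (1/det) · [[d, -b], [-b, a]] = [[0.1839, -0.0131],
 [-0.0131, 0.1795]].

Step 4 — quadratic form (x̄ - mu_0)^T · S^{-1} · (x̄ - mu_0):
  S^{-1} · (x̄ - mu_0) = (0.162, -0.5473),
  (x̄ - mu_0)^T · [...] = (0.6667)·(0.162) + (-3)·(-0.5473) = 1.7499.

Step 5 — scale by n: T² = 6 · 1.7499 = 10.4991.

T² ≈ 10.4991


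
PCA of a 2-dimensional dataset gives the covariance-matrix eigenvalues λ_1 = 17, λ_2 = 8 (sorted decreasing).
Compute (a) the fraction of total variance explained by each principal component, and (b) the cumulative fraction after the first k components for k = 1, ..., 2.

Step 1 — total variance = trace(Sigma) = Σ λ_i = 17 + 8 = 25.

Step 2 — fraction explained by component i = λ_i / Σ λ:
  PC1: 17/25 = 0.68
  PC2: 8/25 = 0.32

Step 3 — cumulative fraction after k components = (λ_1 + ... + λ_k) / Σ λ:
  k = 1: 17/25 = 0.68
  k = 2: (17 + 8)/25 = 25/25 = 1

Summary (fraction, with percent):

explained: PC1 0.68 (68%), PC2 0.32 (32%);  cumulative: 0.68, 1


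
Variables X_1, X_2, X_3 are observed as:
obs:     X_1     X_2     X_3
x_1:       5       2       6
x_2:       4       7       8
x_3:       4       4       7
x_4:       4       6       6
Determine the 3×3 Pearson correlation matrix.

Step 1 — column means:
  mean(X_1) = (5 + 4 + 4 + 4) / 4 = 17/4 = 4.25
  mean(X_2) = (2 + 7 + 4 + 6) / 4 = 19/4 = 4.75
  mean(X_3) = (6 + 8 + 7 + 6) / 4 = 27/4 = 6.75

Step 2 — sample variances and covariances s[i,j] = (1/(n-1)) · Σ_k (x_{k,i} - mean_i) · (x_{k,j} - mean_j), with n-1 = 3:
  s[X_1,X_1] = ((0.75)·(0.75) + (-0.25)·(-0.25) + (-0.25)·(-0.25) + (-0.25)·(-0.25)) / 3 = 0.75/3 = 0.25
  s[X_1,X_2] = ((0.75)·(-2.75) + (-0.25)·(2.25) + (-0.25)·(-0.75) + (-0.25)·(1.25)) / 3 = -2.75/3 = -0.9167
  s[X_1,X_3] = ((0.75)·(-0.75) + (-0.25)·(1.25) + (-0.25)·(0.25) + (-0.25)·(-0.75)) / 3 = -0.75/3 = -0.25
  s[X_2,X_2] = ((-2.75)·(-2.75) + (2.25)·(2.25) + (-0.75)·(-0.75) + (1.25)·(1.25)) / 3 = 14.75/3 = 4.9167
  s[X_2,X_3] = ((-2.75)·(-0.75) + (2.25)·(1.25) + (-0.75)·(0.25) + (1.25)·(-0.75)) / 3 = 3.75/3 = 1.25
  s[X_3,X_3] = ((-0.75)·(-0.75) + (1.25)·(1.25) + (0.25)·(0.25) + (-0.75)·(-0.75)) / 3 = 2.75/3 = 0.9167
  Sample standard deviations s_i = √(s[i,i]):
  s(X_1) = √(0.25) = 0.5
  s(X_2) = √(4.9167) = 2.2174
  s(X_3) = √(0.9167) = 0.9574

Step 3 — r_{ij} = s_{ij} / (s_i · s_j):
  r[X_1,X_1] = 1 (diagonal).
  r[X_1,X_2] = -0.9167 / (0.5 · 2.2174) = -0.9167 / 1.1087 = -0.8268
  r[X_1,X_3] = -0.25 / (0.5 · 0.9574) = -0.25 / 0.4787 = -0.5222
  r[X_2,X_2] = 1 (diagonal).
  r[X_2,X_3] = 1.25 / (2.2174 · 0.9574) = 1.25 / 2.123 = 0.5888
  r[X_3,X_3] = 1 (diagonal).

R is symmetric with unit diagonal. Assembling:

R = [[1, -0.8268, -0.5222],
 [-0.8268, 1, 0.5888],
 [-0.5222, 0.5888, 1]]


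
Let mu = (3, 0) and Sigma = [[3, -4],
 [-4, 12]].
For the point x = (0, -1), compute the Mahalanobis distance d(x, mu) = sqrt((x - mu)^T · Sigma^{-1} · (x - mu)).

Step 1 — centre the observation: (x - mu) = (-3, -1).

Step 2 — invert Sigma. det(Sigma) = 3·12 - (-4)² = 20.
  Sigma^{-1} = (1/det) · [[d, -b], [-b, a]] = [[0.6, 0.2],
 [0.2, 0.15]].

Step 3 — form the quadratic (x - mu)^T · Sigma^{-1} · (x - mu):
  Sigma^{-1} · (x - mu) = (-2, -0.75).
  (x - mu)^T · [Sigma^{-1} · (x - mu)] = (-3)·(-2) + (-1)·(-0.75) = 6.75.

Step 4 — take square root: d = √(6.75) ≈ 2.5981.

d(x, mu) = √(6.75) ≈ 2.5981


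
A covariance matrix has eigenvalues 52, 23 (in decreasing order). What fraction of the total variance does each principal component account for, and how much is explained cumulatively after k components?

Step 1 — total variance = trace(Sigma) = Σ λ_i = 52 + 23 = 75.

Step 2 — fraction explained by component i = λ_i / Σ λ:
  PC1: 52/75 = 0.6933
  PC2: 23/75 = 0.3067

Step 3 — cumulative fraction after k components = (λ_1 + ... + λ_k) / Σ λ:
  k = 1: 52/75 = 0.6933
  k = 2: (52 + 23)/75 = 75/75 = 1

Summary (fraction, with percent):

explained: PC1 0.6933 (69.33%), PC2 0.3067 (30.67%);  cumulative: 0.6933, 1


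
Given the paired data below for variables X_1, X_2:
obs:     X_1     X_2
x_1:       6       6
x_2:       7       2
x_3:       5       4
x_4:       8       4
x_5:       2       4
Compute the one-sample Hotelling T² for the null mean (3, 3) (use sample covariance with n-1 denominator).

Step 1 — sample mean vector:
  mean(X_1) = (6 + 7 + 5 + 8 + 2) / 5 = 28/5 = 5.6
  mean(X_2) = (6 + 2 + 4 + 4 + 4) / 5 = 20/5 = 4
  x̄ = (5.6, 4),  deviation x̄ - mu_0 = (5.6, 4) - (3, 3) = (2.6, 1).

Step 2 — sample covariance matrix, S[i,j] = (1/(n-1)) · Σ_k (x_{k,i} - mean_i) · (x_{k,j} - mean_j), divisor n-1 = 4:
  S[X_1,X_1] = ((0.4)·(0.4) + (1.4)·(1.4) + (-0.6)·(-0.6) + (2.4)·(2.4) + (-3.6)·(-3.6)) / 4 = 21.2/4 = 5.3
  S[X_1,X_2] = ((0.4)·(2) + (1.4)·(-2) + (-0.6)·(0) + (2.4)·(0) + (-3.6)·(0)) / 4 = -2/4 = -0.5
  S[X_2,X_2] = ((2)·(2) + (-2)·(-2) + (0)·(0) + (0)·(0) + (0)·(0)) / 4 = 8/4 = 2
  S = [[5.3, -0.5],
 [-0.5, 2]].

Step 3 — invert S. det(S) = 5.3·2 - (-0.5)² = 10.35.
  S^{-1} = (1/det) · [[d, -b], [-b, a]] = [[0.1932, 0.0483],
 [0.0483, 0.5121]].

Step 4 — quadratic form (x̄ - mu_0)^T · S^{-1} · (x̄ - mu_0):
  S^{-1} · (x̄ - mu_0) = (0.5507, 0.6377),
  (x̄ - mu_0)^T · [...] = (2.6)·(0.5507) + (1)·(0.6377) = 2.0696.

Step 5 — scale by n: T² = 5 · 2.0696 = 10.3478.

T² ≈ 10.3478


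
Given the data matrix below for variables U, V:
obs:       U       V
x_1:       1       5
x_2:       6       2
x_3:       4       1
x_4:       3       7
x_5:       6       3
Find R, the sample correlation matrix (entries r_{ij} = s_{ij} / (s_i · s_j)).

Step 1 — column means:
  mean(U) = (1 + 6 + 4 + 3 + 6) / 5 = 20/5 = 4
  mean(V) = (5 + 2 + 1 + 7 + 3) / 5 = 18/5 = 3.6

Step 2 — sample variances and covariances s[i,j] = (1/(n-1)) · Σ_k (x_{k,i} - mean_i) · (x_{k,j} - mean_j), with n-1 = 4:
  s[U,U] = ((-3)·(-3) + (2)·(2) + (0)·(0) + (-1)·(-1) + (2)·(2)) / 4 = 18/4 = 4.5
  s[U,V] = ((-3)·(1.4) + (2)·(-1.6) + (0)·(-2.6) + (-1)·(3.4) + (2)·(-0.6)) / 4 = -12/4 = -3
  s[V,V] = ((1.4)·(1.4) + (-1.6)·(-1.6) + (-2.6)·(-2.6) + (3.4)·(3.4) + (-0.6)·(-0.6)) / 4 = 23.2/4 = 5.8
  Sample standard deviations s_i = √(s[i,i]):
  s(U) = √(4.5) = 2.1213
  s(V) = √(5.8) = 2.4083

Step 3 — r_{ij} = s_{ij} / (s_i · s_j):
  r[U,U] = 1 (diagonal).
  r[U,V] = -3 / (2.1213 · 2.4083) = -3 / 5.1088 = -0.5872
  r[V,V] = 1 (diagonal).

R is symmetric with unit diagonal. Assembling:

R = [[1, -0.5872],
 [-0.5872, 1]]


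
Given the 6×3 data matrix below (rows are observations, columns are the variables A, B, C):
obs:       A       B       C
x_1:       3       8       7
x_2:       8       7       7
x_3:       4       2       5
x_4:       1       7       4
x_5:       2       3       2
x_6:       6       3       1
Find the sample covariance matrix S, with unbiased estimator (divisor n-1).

Step 1 — column means:
  mean(A) = (3 + 8 + 4 + 1 + 2 + 6) / 6 = 24/6 = 4
  mean(B) = (8 + 7 + 2 + 7 + 3 + 3) / 6 = 30/6 = 5
  mean(C) = (7 + 7 + 5 + 4 + 2 + 1) / 6 = 26/6 = 4.3333

Step 2 — sample covariance S[i,j] = (1/(n-1)) · Σ_k (x_{k,i} - mean_i) · (x_{k,j} - mean_j), with n-1 = 5.
  S[A,A] = ((-1)·(-1) + (4)·(4) + (0)·(0) + (-3)·(-3) + (-2)·(-2) + (2)·(2)) / 5 = 34/5 = 6.8
  S[A,B] = ((-1)·(3) + (4)·(2) + (0)·(-3) + (-3)·(2) + (-2)·(-2) + (2)·(-2)) / 5 = -1/5 = -0.2
  S[A,C] = ((-1)·(2.6667) + (4)·(2.6667) + (0)·(0.6667) + (-3)·(-0.3333) + (-2)·(-2.3333) + (2)·(-3.3333)) / 5 = 7/5 = 1.4
  S[B,B] = ((3)·(3) + (2)·(2) + (-3)·(-3) + (2)·(2) + (-2)·(-2) + (-2)·(-2)) / 5 = 34/5 = 6.8
  S[B,C] = ((3)·(2.6667) + (2)·(2.6667) + (-3)·(0.6667) + (2)·(-0.3333) + (-2)·(-2.3333) + (-2)·(-3.3333)) / 5 = 22/5 = 4.4
  S[C,C] = ((2.6667)·(2.6667) + (2.6667)·(2.6667) + (0.6667)·(0.6667) + (-0.3333)·(-0.3333) + (-2.3333)·(-2.3333) + (-3.3333)·(-3.3333)) / 5 = 31.3333/5 = 6.2667

S is symmetric (S[j,i] = S[i,j]). Assembling:

S = [[6.8, -0.2, 1.4],
 [-0.2, 6.8, 4.4],
 [1.4, 4.4, 6.2667]]


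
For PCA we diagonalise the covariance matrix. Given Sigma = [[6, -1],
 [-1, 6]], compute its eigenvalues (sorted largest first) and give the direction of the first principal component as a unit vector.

Step 1 — characteristic polynomial of 2×2 Sigma:
  det(Sigma - λI) = λ² - trace · λ + det = 0.
  trace = 6 + 6 = 12, det = 6·6 - (-1)² = 35.
Step 2 — discriminant:
  Δ = trace² - 4·det = 144 - 140 = 4.
Step 3 — eigenvalues:
  λ = (trace ± √Δ)/2 = (12 ± 2)/2,
  λ_1 = 7,  λ_2 = 5.

Step 4 — unit eigenvector for λ_1: solve (Sigma - λ_1 I)v = 0. First row:
  (6 - 7)·v_x + (-1)·v_y = 0, i.e. (-1)·v_x + (-1)·v_y = 0,
  so v ∝ (b, λ_1 - a) = (-1, 1); multiply by -1 so the first entry is positive: u = (1, -1).
  ||u|| = √((1)² + (-1)²) = √(2) ≈ 1.4142,
  v_1 = u/||u|| ≈ (0.7071, -0.7071) (||v_1|| = 1).

λ_1 = 7,  λ_2 = 5;  v_1 ≈ (0.7071, -0.7071)


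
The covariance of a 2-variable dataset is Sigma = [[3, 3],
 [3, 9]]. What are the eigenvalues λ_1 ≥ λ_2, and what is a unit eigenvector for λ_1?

Step 1 — characteristic polynomial of 2×2 Sigma:
  det(Sigma - λI) = λ² - trace · λ + det = 0.
  trace = 3 + 9 = 12, det = 3·9 - (3)² = 18.
Step 2 — discriminant:
  Δ = trace² - 4·det = 144 - 72 = 72.
Step 3 — eigenvalues:
  λ = (trace ± √Δ)/2 = (12 ± 8.4853)/2,
  λ_1 = 10.2426,  λ_2 = 1.7574.

Step 4 — unit eigenvector for λ_1: solve (Sigma - λ_1 I)v = 0. First row:
  (3 - 10.2426)·v_x + (3)·v_y = 0, i.e. (-7.2426)·v_x + (3)·v_y = 0,
  so v ∝ (b, λ_1 - a) = (3, 7.2426) = u.
  ||u|| = √((3)² + (7.2426)²) = √(61.4558) ≈ 7.8394,
  v_1 = u/||u|| ≈ (0.3827, 0.9239) (||v_1|| = 1).

λ_1 = 10.2426,  λ_2 = 1.7574;  v_1 ≈ (0.3827, 0.9239)


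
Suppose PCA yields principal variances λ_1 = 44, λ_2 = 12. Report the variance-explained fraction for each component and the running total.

Step 1 — total variance = trace(Sigma) = Σ λ_i = 44 + 12 = 56.

Step 2 — fraction explained by component i = λ_i / Σ λ:
  PC1: 44/56 = 0.7857
  PC2: 12/56 = 0.2143

Step 3 — cumulative fraction after k components = (λ_1 + ... + λ_k) / Σ λ:
  k = 1: 44/56 = 0.7857
  k = 2: (44 + 12)/56 = 56/56 = 1

Summary (fraction, with percent):

explained: PC1 0.7857 (78.57%), PC2 0.2143 (21.43%);  cumulative: 0.7857, 1


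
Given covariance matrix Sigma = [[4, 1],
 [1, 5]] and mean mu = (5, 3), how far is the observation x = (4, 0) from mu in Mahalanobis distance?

Step 1 — centre the observation: (x - mu) = (-1, -3).

Step 2 — invert Sigma. det(Sigma) = 4·5 - (1)² = 19.
  Sigma^{-1} = (1/det) · [[d, -b], [-b, a]] = [[0.2632, -0.0526],
 [-0.0526, 0.2105]].

Step 3 — form the quadratic (x - mu)^T · Sigma^{-1} · (x - mu):
  Sigma^{-1} · (x - mu) = (-0.1053, -0.5789).
  (x - mu)^T · [Sigma^{-1} · (x - mu)] = (-1)·(-0.1053) + (-3)·(-0.5789) = 1.8421.

Step 4 — take square root: d = √(1.8421) ≈ 1.3572.

d(x, mu) = √(1.8421) ≈ 1.3572


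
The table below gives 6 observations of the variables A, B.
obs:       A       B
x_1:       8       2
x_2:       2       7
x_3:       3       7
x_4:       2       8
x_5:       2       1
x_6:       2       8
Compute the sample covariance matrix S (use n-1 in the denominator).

Step 1 — column means:
  mean(A) = (8 + 2 + 3 + 2 + 2 + 2) / 6 = 19/6 = 3.1667
  mean(B) = (2 + 7 + 7 + 8 + 1 + 8) / 6 = 33/6 = 5.5

Step 2 — sample covariance S[i,j] = (1/(n-1)) · Σ_k (x_{k,i} - mean_i) · (x_{k,j} - mean_j), with n-1 = 5.
  S[A,A] = ((4.8333)·(4.8333) + (-1.1667)·(-1.1667) + (-0.1667)·(-0.1667) + (-1.1667)·(-1.1667) + (-1.1667)·(-1.1667) + (-1.1667)·(-1.1667)) / 5 = 28.8333/5 = 5.7667
  S[A,B] = ((4.8333)·(-3.5) + (-1.1667)·(1.5) + (-0.1667)·(1.5) + (-1.1667)·(2.5) + (-1.1667)·(-4.5) + (-1.1667)·(2.5)) / 5 = -19.5/5 = -3.9
  S[B,B] = ((-3.5)·(-3.5) + (1.5)·(1.5) + (1.5)·(1.5) + (2.5)·(2.5) + (-4.5)·(-4.5) + (2.5)·(2.5)) / 5 = 49.5/5 = 9.9

S is symmetric (S[j,i] = S[i,j]). Assembling:

S = [[5.7667, -3.9],
 [-3.9, 9.9]]


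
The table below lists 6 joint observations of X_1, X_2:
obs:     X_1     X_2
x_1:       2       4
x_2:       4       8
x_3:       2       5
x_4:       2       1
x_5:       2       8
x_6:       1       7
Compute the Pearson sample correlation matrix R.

Step 1 — column means:
  mean(X_1) = (2 + 4 + 2 + 2 + 2 + 1) / 6 = 13/6 = 2.1667
  mean(X_2) = (4 + 8 + 5 + 1 + 8 + 7) / 6 = 33/6 = 5.5

Step 2 — sample variances and covariances s[i,j] = (1/(n-1)) · Σ_k (x_{k,i} - mean_i) · (x_{k,j} - mean_j), with n-1 = 5:
  s[X_1,X_1] = ((-0.1667)·(-0.1667) + (1.8333)·(1.8333) + (-0.1667)·(-0.1667) + (-0.1667)·(-0.1667) + (-0.1667)·(-0.1667) + (-1.1667)·(-1.1667)) / 5 = 4.8333/5 = 0.9667
  s[X_1,X_2] = ((-0.1667)·(-1.5) + (1.8333)·(2.5) + (-0.1667)·(-0.5) + (-0.1667)·(-4.5) + (-0.1667)·(2.5) + (-1.1667)·(1.5)) / 5 = 3.5/5 = 0.7
  s[X_2,X_2] = ((-1.5)·(-1.5) + (2.5)·(2.5) + (-0.5)·(-0.5) + (-4.5)·(-4.5) + (2.5)·(2.5) + (1.5)·(1.5)) / 5 = 37.5/5 = 7.5
  Sample standard deviations s_i = √(s[i,i]):
  s(X_1) = √(0.9667) = 0.9832
  s(X_2) = √(7.5) = 2.7386

Step 3 — r_{ij} = s_{ij} / (s_i · s_j):
  r[X_1,X_1] = 1 (diagonal).
  r[X_1,X_2] = 0.7 / (0.9832 · 2.7386) = 0.7 / 2.6926 = 0.26
  r[X_2,X_2] = 1 (diagonal).

R is symmetric with unit diagonal. Assembling:

R = [[1, 0.26],
 [0.26, 1]]


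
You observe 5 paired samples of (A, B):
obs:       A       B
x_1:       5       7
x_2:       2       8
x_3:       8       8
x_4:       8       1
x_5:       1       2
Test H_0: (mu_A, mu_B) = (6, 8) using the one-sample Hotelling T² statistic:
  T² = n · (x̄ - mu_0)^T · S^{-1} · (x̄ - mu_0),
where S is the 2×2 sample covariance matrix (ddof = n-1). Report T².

Step 1 — sample mean vector:
  mean(A) = (5 + 2 + 8 + 8 + 1) / 5 = 24/5 = 4.8
  mean(B) = (7 + 8 + 8 + 1 + 2) / 5 = 26/5 = 5.2
  x̄ = (4.8, 5.2),  deviation x̄ - mu_0 = (4.8, 5.2) - (6, 8) = (-1.2, -2.8).

Step 2 — sample covariance matrix, S[i,j] = (1/(n-1)) · Σ_k (x_{k,i} - mean_i) · (x_{k,j} - mean_j), divisor n-1 = 4:
  S[A,A] = ((0.2)·(0.2) + (-2.8)·(-2.8) + (3.2)·(3.2) + (3.2)·(3.2) + (-3.8)·(-3.8)) / 4 = 42.8/4 = 10.7
  S[A,B] = ((0.2)·(1.8) + (-2.8)·(2.8) + (3.2)·(2.8) + (3.2)·(-4.2) + (-3.8)·(-3.2)) / 4 = 0.2/4 = 0.05
  S[B,B] = ((1.8)·(1.8) + (2.8)·(2.8) + (2.8)·(2.8) + (-4.2)·(-4.2) + (-3.2)·(-3.2)) / 4 = 46.8/4 = 11.7
  S = [[10.7, 0.05],
 [0.05, 11.7]].

Step 3 — invert S. det(S) = 10.7·11.7 - (0.05)² = 125.1875.
  S^{-1} = (1/det) · [[d, -b], [-b, a]] = [[0.0935, -0.0004],
 [-0.0004, 0.0855]].

Step 4 — quadratic form (x̄ - mu_0)^T · S^{-1} · (x̄ - mu_0):
  S^{-1} · (x̄ - mu_0) = (-0.111, -0.2388),
  (x̄ - mu_0)^T · [...] = (-1.2)·(-0.111) + (-2.8)·(-0.2388) = 0.802.

Step 5 — scale by n: T² = 5 · 0.802 = 4.01.

T² ≈ 4.01


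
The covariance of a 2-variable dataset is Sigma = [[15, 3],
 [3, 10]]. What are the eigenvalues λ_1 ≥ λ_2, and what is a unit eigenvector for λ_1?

Step 1 — characteristic polynomial of 2×2 Sigma:
  det(Sigma - λI) = λ² - trace · λ + det = 0.
  trace = 15 + 10 = 25, det = 15·10 - (3)² = 141.
Step 2 — discriminant:
  Δ = trace² - 4·det = 625 - 564 = 61.
Step 3 — eigenvalues:
  λ = (trace ± √Δ)/2 = (25 ± 7.8102)/2,
  λ_1 = 16.4051,  λ_2 = 8.5949.

Step 4 — unit eigenvector for λ_1: solve (Sigma - λ_1 I)v = 0. First row:
  (15 - 16.4051)·v_x + (3)·v_y = 0, i.e. (-1.4051)·v_x + (3)·v_y = 0,
  so v ∝ (b, λ_1 - a) = (3, 1.4051) = u.
  ||u|| = √((3)² + (1.4051)²) = √(10.9744) ≈ 3.3128,
  v_1 = u/||u|| ≈ (0.9056, 0.4242) (||v_1|| = 1).

λ_1 = 16.4051,  λ_2 = 8.5949;  v_1 ≈ (0.9056, 0.4242)


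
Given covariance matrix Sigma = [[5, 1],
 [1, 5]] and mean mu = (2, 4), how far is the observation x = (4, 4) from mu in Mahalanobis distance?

Step 1 — centre the observation: (x - mu) = (2, 0).

Step 2 — invert Sigma. det(Sigma) = 5·5 - (1)² = 24.
  Sigma^{-1} = (1/det) · [[d, -b], [-b, a]] = [[0.2083, -0.0417],
 [-0.0417, 0.2083]].

Step 3 — form the quadratic (x - mu)^T · Sigma^{-1} · (x - mu):
  Sigma^{-1} · (x - mu) = (0.4167, -0.0833).
  (x - mu)^T · [Sigma^{-1} · (x - mu)] = (2)·(0.4167) + (0)·(-0.0833) = 0.8333.

Step 4 — take square root: d = √(0.8333) ≈ 0.9129.

d(x, mu) = √(0.8333) ≈ 0.9129


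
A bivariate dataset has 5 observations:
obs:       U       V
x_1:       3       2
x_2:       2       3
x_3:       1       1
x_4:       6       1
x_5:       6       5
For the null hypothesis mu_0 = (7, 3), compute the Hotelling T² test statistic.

Step 1 — sample mean vector:
  mean(U) = (3 + 2 + 1 + 6 + 6) / 5 = 18/5 = 3.6
  mean(V) = (2 + 3 + 1 + 1 + 5) / 5 = 12/5 = 2.4
  x̄ = (3.6, 2.4),  deviation x̄ - mu_0 = (3.6, 2.4) - (7, 3) = (-3.4, -0.6).

Step 2 — sample covariance matrix, S[i,j] = (1/(n-1)) · Σ_k (x_{k,i} - mean_i) · (x_{k,j} - mean_j), divisor n-1 = 4:
  S[U,U] = ((-0.6)·(-0.6) + (-1.6)·(-1.6) + (-2.6)·(-2.6) + (2.4)·(2.4) + (2.4)·(2.4)) / 4 = 21.2/4 = 5.3
  S[U,V] = ((-0.6)·(-0.4) + (-1.6)·(0.6) + (-2.6)·(-1.4) + (2.4)·(-1.4) + (2.4)·(2.6)) / 4 = 5.8/4 = 1.45
  S[V,V] = ((-0.4)·(-0.4) + (0.6)·(0.6) + (-1.4)·(-1.4) + (-1.4)·(-1.4) + (2.6)·(2.6)) / 4 = 11.2/4 = 2.8
  S = [[5.3, 1.45],
 [1.45, 2.8]].

Step 3 — invert S. det(S) = 5.3·2.8 - (1.45)² = 12.7375.
  S^{-1} = (1/det) · [[d, -b], [-b, a]] = [[0.2198, -0.1138],
 [-0.1138, 0.4161]].

Step 4 — quadratic form (x̄ - mu_0)^T · S^{-1} · (x̄ - mu_0):
  S^{-1} · (x̄ - mu_0) = (-0.6791, 0.1374),
  (x̄ - mu_0)^T · [...] = (-3.4)·(-0.6791) + (-0.6)·(0.1374) = 2.2265.

Step 5 — scale by n: T² = 5 · 2.2265 = 11.1325.

T² ≈ 11.1325


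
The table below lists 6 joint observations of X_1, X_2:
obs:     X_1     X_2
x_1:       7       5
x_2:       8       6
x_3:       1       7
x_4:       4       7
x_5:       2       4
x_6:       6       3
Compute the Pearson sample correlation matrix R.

Step 1 — column means:
  mean(X_1) = (7 + 8 + 1 + 4 + 2 + 6) / 6 = 28/6 = 4.6667
  mean(X_2) = (5 + 6 + 7 + 7 + 4 + 3) / 6 = 32/6 = 5.3333

Step 2 — sample variances and covariances s[i,j] = (1/(n-1)) · Σ_k (x_{k,i} - mean_i) · (x_{k,j} - mean_j), with n-1 = 5:
  s[X_1,X_1] = ((2.3333)·(2.3333) + (3.3333)·(3.3333) + (-3.6667)·(-3.6667) + (-0.6667)·(-0.6667) + (-2.6667)·(-2.6667) + (1.3333)·(1.3333)) / 5 = 39.3333/5 = 7.8667
  s[X_1,X_2] = ((2.3333)·(-0.3333) + (3.3333)·(0.6667) + (-3.6667)·(1.6667) + (-0.6667)·(1.6667) + (-2.6667)·(-1.3333) + (1.3333)·(-2.3333)) / 5 = -5.3333/5 = -1.0667
  s[X_2,X_2] = ((-0.3333)·(-0.3333) + (0.6667)·(0.6667) + (1.6667)·(1.6667) + (1.6667)·(1.6667) + (-1.3333)·(-1.3333) + (-2.3333)·(-2.3333)) / 5 = 13.3333/5 = 2.6667
  Sample standard deviations s_i = √(s[i,i]):
  s(X_1) = √(7.8667) = 2.8048
  s(X_2) = √(2.6667) = 1.633

Step 3 — r_{ij} = s_{ij} / (s_i · s_j):
  r[X_1,X_1] = 1 (diagonal).
  r[X_1,X_2] = -1.0667 / (2.8048 · 1.633) = -1.0667 / 4.5802 = -0.2329
  r[X_2,X_2] = 1 (diagonal).

R is symmetric with unit diagonal. Assembling:

R = [[1, -0.2329],
 [-0.2329, 1]]


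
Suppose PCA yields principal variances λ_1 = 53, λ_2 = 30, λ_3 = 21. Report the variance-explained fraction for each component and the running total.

Step 1 — total variance = trace(Sigma) = Σ λ_i = 53 + 30 + 21 = 104.

Step 2 — fraction explained by component i = λ_i / Σ λ:
  PC1: 53/104 = 0.5096
  PC2: 30/104 = 0.2885
  PC3: 21/104 = 0.2019

Step 3 — cumulative fraction after k components = (λ_1 + ... + λ_k) / Σ λ:
  k = 1: 53/104 = 0.5096
  k = 2: (53 + 30)/104 = 83/104 = 0.7981
  k = 3: (53 + 30 + 21)/104 = 104/104 = 1

Summary (fraction, with percent):

explained: PC1 0.5096 (50.96%), PC2 0.2885 (28.85%), PC3 0.2019 (20.19%);  cumulative: 0.5096, 0.7981, 1


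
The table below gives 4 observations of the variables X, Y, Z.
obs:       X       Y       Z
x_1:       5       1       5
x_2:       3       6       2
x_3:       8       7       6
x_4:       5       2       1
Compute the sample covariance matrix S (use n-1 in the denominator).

Step 1 — column means:
  mean(X) = (5 + 3 + 8 + 5) / 4 = 21/4 = 5.25
  mean(Y) = (1 + 6 + 7 + 2) / 4 = 16/4 = 4
  mean(Z) = (5 + 2 + 6 + 1) / 4 = 14/4 = 3.5

Step 2 — sample covariance S[i,j] = (1/(n-1)) · Σ_k (x_{k,i} - mean_i) · (x_{k,j} - mean_j), with n-1 = 3.
  S[X,X] = ((-0.25)·(-0.25) + (-2.25)·(-2.25) + (2.75)·(2.75) + (-0.25)·(-0.25)) / 3 = 12.75/3 = 4.25
  S[X,Y] = ((-0.25)·(-3) + (-2.25)·(2) + (2.75)·(3) + (-0.25)·(-2)) / 3 = 5/3 = 1.6667
  S[X,Z] = ((-0.25)·(1.5) + (-2.25)·(-1.5) + (2.75)·(2.5) + (-0.25)·(-2.5)) / 3 = 10.5/3 = 3.5
  S[Y,Y] = ((-3)·(-3) + (2)·(2) + (3)·(3) + (-2)·(-2)) / 3 = 26/3 = 8.6667
  S[Y,Z] = ((-3)·(1.5) + (2)·(-1.5) + (3)·(2.5) + (-2)·(-2.5)) / 3 = 5/3 = 1.6667
  S[Z,Z] = ((1.5)·(1.5) + (-1.5)·(-1.5) + (2.5)·(2.5) + (-2.5)·(-2.5)) / 3 = 17/3 = 5.6667

S is symmetric (S[j,i] = S[i,j]). Assembling:

S = [[4.25, 1.6667, 3.5],
 [1.6667, 8.6667, 1.6667],
 [3.5, 1.6667, 5.6667]]


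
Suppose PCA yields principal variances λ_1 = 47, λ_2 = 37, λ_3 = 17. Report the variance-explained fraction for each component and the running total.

Step 1 — total variance = trace(Sigma) = Σ λ_i = 47 + 37 + 17 = 101.

Step 2 — fraction explained by component i = λ_i / Σ λ:
  PC1: 47/101 = 0.4653
  PC2: 37/101 = 0.3663
  PC3: 17/101 = 0.1683

Step 3 — cumulative fraction after k components = (λ_1 + ... + λ_k) / Σ λ:
  k = 1: 47/101 = 0.4653
  k = 2: (47 + 37)/101 = 84/101 = 0.8317
  k = 3: (47 + 37 + 17)/101 = 101/101 = 1

Summary (fraction, with percent):

explained: PC1 0.4653 (46.53%), PC2 0.3663 (36.63%), PC3 0.1683 (16.83%);  cumulative: 0.4653, 0.8317, 1


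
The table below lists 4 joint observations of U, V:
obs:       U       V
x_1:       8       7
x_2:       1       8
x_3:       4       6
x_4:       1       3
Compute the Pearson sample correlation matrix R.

Step 1 — column means:
  mean(U) = (8 + 1 + 4 + 1) / 4 = 14/4 = 3.5
  mean(V) = (7 + 8 + 6 + 3) / 4 = 24/4 = 6

Step 2 — sample variances and covariances s[i,j] = (1/(n-1)) · Σ_k (x_{k,i} - mean_i) · (x_{k,j} - mean_j), with n-1 = 3:
  s[U,U] = ((4.5)·(4.5) + (-2.5)·(-2.5) + (0.5)·(0.5) + (-2.5)·(-2.5)) / 3 = 33/3 = 11
  s[U,V] = ((4.5)·(1) + (-2.5)·(2) + (0.5)·(0) + (-2.5)·(-3)) / 3 = 7/3 = 2.3333
  s[V,V] = ((1)·(1) + (2)·(2) + (0)·(0) + (-3)·(-3)) / 3 = 14/3 = 4.6667
  Sample standard deviations s_i = √(s[i,i]):
  s(U) = √(11) = 3.3166
  s(V) = √(4.6667) = 2.1602

Step 3 — r_{ij} = s_{ij} / (s_i · s_j):
  r[U,U] = 1 (diagonal).
  r[U,V] = 2.3333 / (3.3166 · 2.1602) = 2.3333 / 7.1647 = 0.3257
  r[V,V] = 1 (diagonal).

R is symmetric with unit diagonal. Assembling:

R = [[1, 0.3257],
 [0.3257, 1]]


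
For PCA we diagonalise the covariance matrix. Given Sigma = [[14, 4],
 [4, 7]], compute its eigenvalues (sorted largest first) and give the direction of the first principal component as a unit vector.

Step 1 — characteristic polynomial of 2×2 Sigma:
  det(Sigma - λI) = λ² - trace · λ + det = 0.
  trace = 14 + 7 = 21, det = 14·7 - (4)² = 82.
Step 2 — discriminant:
  Δ = trace² - 4·det = 441 - 328 = 113.
Step 3 — eigenvalues:
  λ = (trace ± √Δ)/2 = (21 ± 10.6301)/2,
  λ_1 = 15.8151,  λ_2 = 5.1849.

Step 4 — unit eigenvector for λ_1: solve (Sigma - λ_1 I)v = 0. First row:
  (14 - 15.8151)·v_x + (4)·v_y = 0, i.e. (-1.8151)·v_x + (4)·v_y = 0,
  so v ∝ (b, λ_1 - a) = (4, 1.8151) = u.
  ||u|| = √((4)² + (1.8151)²) = √(19.2945) ≈ 4.3925,
  v_1 = u/||u|| ≈ (0.9106, 0.4132) (||v_1|| = 1).

λ_1 = 15.8151,  λ_2 = 5.1849;  v_1 ≈ (0.9106, 0.4132)


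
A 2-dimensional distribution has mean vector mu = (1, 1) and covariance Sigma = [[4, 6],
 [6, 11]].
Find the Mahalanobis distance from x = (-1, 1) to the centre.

Step 1 — centre the observation: (x - mu) = (-2, 0).

Step 2 — invert Sigma. det(Sigma) = 4·11 - (6)² = 8.
  Sigma^{-1} = (1/det) · [[d, -b], [-b, a]] = [[1.375, -0.75],
 [-0.75, 0.5]].

Step 3 — form the quadratic (x - mu)^T · Sigma^{-1} · (x - mu):
  Sigma^{-1} · (x - mu) = (-2.75, 1.5).
  (x - mu)^T · [Sigma^{-1} · (x - mu)] = (-2)·(-2.75) + (0)·(1.5) = 5.5.

Step 4 — take square root: d = √(5.5) ≈ 2.3452.

d(x, mu) = √(5.5) ≈ 2.3452


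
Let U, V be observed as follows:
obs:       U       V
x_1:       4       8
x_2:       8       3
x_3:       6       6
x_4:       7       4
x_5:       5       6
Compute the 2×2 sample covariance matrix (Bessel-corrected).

Step 1 — column means:
  mean(U) = (4 + 8 + 6 + 7 + 5) / 5 = 30/5 = 6
  mean(V) = (8 + 3 + 6 + 4 + 6) / 5 = 27/5 = 5.4

Step 2 — sample covariance S[i,j] = (1/(n-1)) · Σ_k (x_{k,i} - mean_i) · (x_{k,j} - mean_j), with n-1 = 4.
  S[U,U] = ((-2)·(-2) + (2)·(2) + (0)·(0) + (1)·(1) + (-1)·(-1)) / 4 = 10/4 = 2.5
  S[U,V] = ((-2)·(2.6) + (2)·(-2.4) + (0)·(0.6) + (1)·(-1.4) + (-1)·(0.6)) / 4 = -12/4 = -3
  S[V,V] = ((2.6)·(2.6) + (-2.4)·(-2.4) + (0.6)·(0.6) + (-1.4)·(-1.4) + (0.6)·(0.6)) / 4 = 15.2/4 = 3.8

S is symmetric (S[j,i] = S[i,j]). Assembling:

S = [[2.5, -3],
 [-3, 3.8]]


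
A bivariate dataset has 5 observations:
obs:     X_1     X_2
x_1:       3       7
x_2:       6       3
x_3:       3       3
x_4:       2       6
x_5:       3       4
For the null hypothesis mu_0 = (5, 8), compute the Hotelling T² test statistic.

Step 1 — sample mean vector:
  mean(X_1) = (3 + 6 + 3 + 2 + 3) / 5 = 17/5 = 3.4
  mean(X_2) = (7 + 3 + 3 + 6 + 4) / 5 = 23/5 = 4.6
  x̄ = (3.4, 4.6),  deviation x̄ - mu_0 = (3.4, 4.6) - (5, 8) = (-1.6, -3.4).

Step 2 — sample covariance matrix, S[i,j] = (1/(n-1)) · Σ_k (x_{k,i} - mean_i) · (x_{k,j} - mean_j), divisor n-1 = 4:
  S[X_1,X_1] = ((-0.4)·(-0.4) + (2.6)·(2.6) + (-0.4)·(-0.4) + (-1.4)·(-1.4) + (-0.4)·(-0.4)) / 4 = 9.2/4 = 2.3
  S[X_1,X_2] = ((-0.4)·(2.4) + (2.6)·(-1.6) + (-0.4)·(-1.6) + (-1.4)·(1.4) + (-0.4)·(-0.6)) / 4 = -6.2/4 = -1.55
  S[X_2,X_2] = ((2.4)·(2.4) + (-1.6)·(-1.6) + (-1.6)·(-1.6) + (1.4)·(1.4) + (-0.6)·(-0.6)) / 4 = 13.2/4 = 3.3
  S = [[2.3, -1.55],
 [-1.55, 3.3]].

Step 3 — invert S. det(S) = 2.3·3.3 - (-1.55)² = 5.1875.
  S^{-1} = (1/det) · [[d, -b], [-b, a]] = [[0.6361, 0.2988],
 [0.2988, 0.4434]].

Step 4 — quadratic form (x̄ - mu_0)^T · S^{-1} · (x̄ - mu_0):
  S^{-1} · (x̄ - mu_0) = (-2.0337, -1.9855),
  (x̄ - mu_0)^T · [...] = (-1.6)·(-2.0337) + (-3.4)·(-1.9855) = 10.0048.

Step 5 — scale by n: T² = 5 · 10.0048 = 50.0241.

T² ≈ 50.0241


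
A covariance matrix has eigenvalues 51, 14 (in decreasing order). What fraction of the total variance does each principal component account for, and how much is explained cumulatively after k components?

Step 1 — total variance = trace(Sigma) = Σ λ_i = 51 + 14 = 65.

Step 2 — fraction explained by component i = λ_i / Σ λ:
  PC1: 51/65 = 0.7846
  PC2: 14/65 = 0.2154

Step 3 — cumulative fraction after k components = (λ_1 + ... + λ_k) / Σ λ:
  k = 1: 51/65 = 0.7846
  k = 2: (51 + 14)/65 = 65/65 = 1

Summary (fraction, with percent):

explained: PC1 0.7846 (78.46%), PC2 0.2154 (21.54%);  cumulative: 0.7846, 1


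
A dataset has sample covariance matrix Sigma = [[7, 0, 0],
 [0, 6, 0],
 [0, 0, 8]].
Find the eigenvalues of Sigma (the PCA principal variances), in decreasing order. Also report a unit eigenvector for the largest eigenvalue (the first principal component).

Step 1 — characteristic polynomial p(λ) = det(λI - Sigma) = λ³ - tr·λ² + c_1·λ - det, where tr = trace, c_1 = sum of the principal 2×2 minors, det = det(Sigma):
  tr = 7 + 6 + 8 = 21,
  c_1 = (7·6 - (0)²) + (7·8 - (0)²) + (6·8 - (0)²) = 42 + 56 + 48 = 146,
  det = 7·(6·8 - (0)²) - (0)·((0)·8 - (0)·(0)) + (0)·((0)·(0) - 6·(0)) = 7·(48) - (0)·(0) + (0)·(0) = 336.
  So p(λ) = λ³ - 21λ² + 146λ - 336.
Step 2 — look for an integer root (rational root theorem: any rational root is an integer divisor of 336). Testing λ = 6:
  p(6) = 216 - 756 + 876 - 336 = 0  ✓
  Dividing out (λ - 6): p(λ) = (λ - 6)(λ² - 15λ + 56).
Step 3 — remaining eigenvalues from the quadratic λ² - 15λ + 56 = 0:
  Δ = 15² - 4·56 = 225 - 224 = 1,  λ = (15 ± √1)/2 = (15 ± 1)/2 = 8 or 7.
  Sorted: λ_1 = 8,  λ_2 = 7,  λ_3 = 6  (check: sum = 21 = tr ✓).

Step 4 — unit eigenvector for λ_1 = 8: v spans the null space of (Sigma - λ_1 I), whose rows are
  r_1 = (-1, 0, 0),  r_2 = (0, -2, 0),  r_3 = (0, 0, 0).
  v is orthogonal to every row, so take v ∝ r_1 × r_2 = ((0)·(0) - (0)·(-2), (0)·(0) - (-1)·(0), (-1)·(-2) - (0)·(0)) = (0, 0, 2).
  Rescale (divide by 2): u = (0, 0, 1).
  ||u|| = √((0)² + (0)² + (1)²) = √(1) = 1,  v_1 = u/||u|| ≈ (0, 0, 1) (||v_1|| = 1).

λ_1 = 8,  λ_2 = 7,  λ_3 = 6;  v_1 ≈ (0, 0, 1)


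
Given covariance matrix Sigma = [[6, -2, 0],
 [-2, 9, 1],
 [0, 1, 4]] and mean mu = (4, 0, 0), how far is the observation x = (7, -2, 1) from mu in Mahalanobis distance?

Step 1 — centre the observation: (x - mu) = (3, -2, 1).

Step 2 — invert Sigma (cofactor / det for 3×3, or solve directly):
  Sigma^{-1} = [[0.1804, 0.0412, -0.0103],
 [0.0412, 0.1237, -0.0309],
 [-0.0103, -0.0309, 0.2577]].

Step 3 — form the quadratic (x - mu)^T · Sigma^{-1} · (x - mu):
  Sigma^{-1} · (x - mu) = (0.4485, -0.1546, 0.2887).
  (x - mu)^T · [Sigma^{-1} · (x - mu)] = (3)·(0.4485) + (-2)·(-0.1546) + (1)·(0.2887) = 1.9433.

Step 4 — take square root: d = √(1.9433) ≈ 1.394.

d(x, mu) = √(1.9433) ≈ 1.394


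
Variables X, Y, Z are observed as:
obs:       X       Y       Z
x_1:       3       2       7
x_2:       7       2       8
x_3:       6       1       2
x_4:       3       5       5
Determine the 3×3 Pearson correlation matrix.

Step 1 — column means:
  mean(X) = (3 + 7 + 6 + 3) / 4 = 19/4 = 4.75
  mean(Y) = (2 + 2 + 1 + 5) / 4 = 10/4 = 2.5
  mean(Z) = (7 + 8 + 2 + 5) / 4 = 22/4 = 5.5

Step 2 — sample variances and covariances s[i,j] = (1/(n-1)) · Σ_k (x_{k,i} - mean_i) · (x_{k,j} - mean_j), with n-1 = 3:
  s[X,X] = ((-1.75)·(-1.75) + (2.25)·(2.25) + (1.25)·(1.25) + (-1.75)·(-1.75)) / 3 = 12.75/3 = 4.25
  s[X,Y] = ((-1.75)·(-0.5) + (2.25)·(-0.5) + (1.25)·(-1.5) + (-1.75)·(2.5)) / 3 = -6.5/3 = -2.1667
  s[X,Z] = ((-1.75)·(1.5) + (2.25)·(2.5) + (1.25)·(-3.5) + (-1.75)·(-0.5)) / 3 = -0.5/3 = -0.1667
  s[Y,Y] = ((-0.5)·(-0.5) + (-0.5)·(-0.5) + (-1.5)·(-1.5) + (2.5)·(2.5)) / 3 = 9/3 = 3
  s[Y,Z] = ((-0.5)·(1.5) + (-0.5)·(2.5) + (-1.5)·(-3.5) + (2.5)·(-0.5)) / 3 = 2/3 = 0.6667
  s[Z,Z] = ((1.5)·(1.5) + (2.5)·(2.5) + (-3.5)·(-3.5) + (-0.5)·(-0.5)) / 3 = 21/3 = 7
  Sample standard deviations s_i = √(s[i,i]):
  s(X) = √(4.25) = 2.0616
  s(Y) = √(3) = 1.7321
  s(Z) = √(7) = 2.6458

Step 3 — r_{ij} = s_{ij} / (s_i · s_j):
  r[X,X] = 1 (diagonal).
  r[X,Y] = -2.1667 / (2.0616 · 1.7321) = -2.1667 / 3.5707 = -0.6068
  r[X,Z] = -0.1667 / (2.0616 · 2.6458) = -0.1667 / 5.4544 = -0.0306
  r[Y,Y] = 1 (diagonal).
  r[Y,Z] = 0.6667 / (1.7321 · 2.6458) = 0.6667 / 4.5826 = 0.1455
  r[Z,Z] = 1 (diagonal).

R is symmetric with unit diagonal. Assembling:

R = [[1, -0.6068, -0.0306],
 [-0.6068, 1, 0.1455],
 [-0.0306, 0.1455, 1]]


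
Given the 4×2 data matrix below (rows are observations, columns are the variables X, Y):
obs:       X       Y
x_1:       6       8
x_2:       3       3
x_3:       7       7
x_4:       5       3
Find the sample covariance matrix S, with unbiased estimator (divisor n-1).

Step 1 — column means:
  mean(X) = (6 + 3 + 7 + 5) / 4 = 21/4 = 5.25
  mean(Y) = (8 + 3 + 7 + 3) / 4 = 21/4 = 5.25

Step 2 — sample covariance S[i,j] = (1/(n-1)) · Σ_k (x_{k,i} - mean_i) · (x_{k,j} - mean_j), with n-1 = 3.
  S[X,X] = ((0.75)·(0.75) + (-2.25)·(-2.25) + (1.75)·(1.75) + (-0.25)·(-0.25)) / 3 = 8.75/3 = 2.9167
  S[X,Y] = ((0.75)·(2.75) + (-2.25)·(-2.25) + (1.75)·(1.75) + (-0.25)·(-2.25)) / 3 = 10.75/3 = 3.5833
  S[Y,Y] = ((2.75)·(2.75) + (-2.25)·(-2.25) + (1.75)·(1.75) + (-2.25)·(-2.25)) / 3 = 20.75/3 = 6.9167

S is symmetric (S[j,i] = S[i,j]). Assembling:

S = [[2.9167, 3.5833],
 [3.5833, 6.9167]]


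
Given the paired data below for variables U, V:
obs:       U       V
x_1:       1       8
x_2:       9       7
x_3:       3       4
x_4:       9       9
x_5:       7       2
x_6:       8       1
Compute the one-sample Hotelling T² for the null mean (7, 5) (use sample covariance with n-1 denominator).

Step 1 — sample mean vector:
  mean(U) = (1 + 9 + 3 + 9 + 7 + 8) / 6 = 37/6 = 6.1667
  mean(V) = (8 + 7 + 4 + 9 + 2 + 1) / 6 = 31/6 = 5.1667
  x̄ = (6.1667, 5.1667),  deviation x̄ - mu_0 = (6.1667, 5.1667) - (7, 5) = (-0.8333, 0.1667).

Step 2 — sample covariance matrix, S[i,j] = (1/(n-1)) · Σ_k (x_{k,i} - mean_i) · (x_{k,j} - mean_j), divisor n-1 = 5:
  S[U,U] = ((-5.1667)·(-5.1667) + (2.8333)·(2.8333) + (-3.1667)·(-3.1667) + (2.8333)·(2.8333) + (0.8333)·(0.8333) + (1.8333)·(1.8333)) / 5 = 56.8333/5 = 11.3667
  S[U,V] = ((-5.1667)·(2.8333) + (2.8333)·(1.8333) + (-3.1667)·(-1.1667) + (2.8333)·(3.8333) + (0.8333)·(-3.1667) + (1.8333)·(-4.1667)) / 5 = -5.1667/5 = -1.0333
  S[V,V] = ((2.8333)·(2.8333) + (1.8333)·(1.8333) + (-1.1667)·(-1.1667) + (3.8333)·(3.8333) + (-3.1667)·(-3.1667) + (-4.1667)·(-4.1667)) / 5 = 54.8333/5 = 10.9667
  S = [[11.3667, -1.0333],
 [-1.0333, 10.9667]].

Step 3 — invert S. det(S) = 11.3667·10.9667 - (-1.0333)² = 123.5867.
  S^{-1} = (1/det) · [[d, -b], [-b, a]] = [[0.0887, 0.0084],
 [0.0084, 0.092]].

Step 4 — quadratic form (x̄ - mu_0)^T · S^{-1} · (x̄ - mu_0):
  S^{-1} · (x̄ - mu_0) = (-0.0726, 0.0084),
  (x̄ - mu_0)^T · [...] = (-0.8333)·(-0.0726) + (0.1667)·(0.0084) = 0.0619.

Step 5 — scale by n: T² = 6 · 0.0619 = 0.3711.

T² ≈ 0.3711


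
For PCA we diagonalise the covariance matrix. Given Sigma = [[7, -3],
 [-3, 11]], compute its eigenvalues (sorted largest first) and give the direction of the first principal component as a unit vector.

Step 1 — characteristic polynomial of 2×2 Sigma:
  det(Sigma - λI) = λ² - trace · λ + det = 0.
  trace = 7 + 11 = 18, det = 7·11 - (-3)² = 68.
Step 2 — discriminant:
  Δ = trace² - 4·det = 324 - 272 = 52.
Step 3 — eigenvalues:
  λ = (trace ± √Δ)/2 = (18 ± 7.2111)/2,
  λ_1 = 12.6056,  λ_2 = 5.3944.

Step 4 — unit eigenvector for λ_1: solve (Sigma - λ_1 I)v = 0. First row:
  (7 - 12.6056)·v_x + (-3)·v_y = 0, i.e. (-5.6056)·v_x + (-3)·v_y = 0,
  so v ∝ (b, λ_1 - a) = (-3, 5.6056); multiply by -1 so the first entry is positive: u = (3, -5.6056).
  ||u|| = √((3)² + (-5.6056)²) = √(40.4222) ≈ 6.3578,
  v_1 = u/||u|| ≈ (0.4719, -0.8817) (||v_1|| = 1).

λ_1 = 12.6056,  λ_2 = 5.3944;  v_1 ≈ (0.4719, -0.8817)


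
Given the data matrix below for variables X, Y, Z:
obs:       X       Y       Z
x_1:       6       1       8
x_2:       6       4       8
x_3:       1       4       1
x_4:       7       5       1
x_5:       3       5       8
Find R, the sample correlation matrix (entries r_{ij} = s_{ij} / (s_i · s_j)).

Step 1 — column means:
  mean(X) = (6 + 6 + 1 + 7 + 3) / 5 = 23/5 = 4.6
  mean(Y) = (1 + 4 + 4 + 5 + 5) / 5 = 19/5 = 3.8
  mean(Z) = (8 + 8 + 1 + 1 + 8) / 5 = 26/5 = 5.2

Step 2 — sample variances and covariances s[i,j] = (1/(n-1)) · Σ_k (x_{k,i} - mean_i) · (x_{k,j} - mean_j), with n-1 = 4:
  s[X,X] = ((1.4)·(1.4) + (1.4)·(1.4) + (-3.6)·(-3.6) + (2.4)·(2.4) + (-1.6)·(-1.6)) / 4 = 25.2/4 = 6.3
  s[X,Y] = ((1.4)·(-2.8) + (1.4)·(0.2) + (-3.6)·(0.2) + (2.4)·(1.2) + (-1.6)·(1.2)) / 4 = -3.4/4 = -0.85
  s[X,Z] = ((1.4)·(2.8) + (1.4)·(2.8) + (-3.6)·(-4.2) + (2.4)·(-4.2) + (-1.6)·(2.8)) / 4 = 8.4/4 = 2.1
  s[Y,Y] = ((-2.8)·(-2.8) + (0.2)·(0.2) + (0.2)·(0.2) + (1.2)·(1.2) + (1.2)·(1.2)) / 4 = 10.8/4 = 2.7
  s[Y,Z] = ((-2.8)·(2.8) + (0.2)·(2.8) + (0.2)·(-4.2) + (1.2)·(-4.2) + (1.2)·(2.8)) / 4 = -9.8/4 = -2.45
  s[Z,Z] = ((2.8)·(2.8) + (2.8)·(2.8) + (-4.2)·(-4.2) + (-4.2)·(-4.2) + (2.8)·(2.8)) / 4 = 58.8/4 = 14.7
  Sample standard deviations s_i = √(s[i,i]):
  s(X) = √(6.3) = 2.51
  s(Y) = √(2.7) = 1.6432
  s(Z) = √(14.7) = 3.8341

Step 3 — r_{ij} = s_{ij} / (s_i · s_j):
  r[X,X] = 1 (diagonal).
  r[X,Y] = -0.85 / (2.51 · 1.6432) = -0.85 / 4.1243 = -0.2061
  r[X,Z] = 2.1 / (2.51 · 3.8341) = 2.1 / 9.6234 = 0.2182
  r[Y,Y] = 1 (diagonal).
  r[Y,Z] = -2.45 / (1.6432 · 3.8341) = -2.45 / 6.3 = -0.3889
  r[Z,Z] = 1 (diagonal).

R is symmetric with unit diagonal. Assembling:

R = [[1, -0.2061, 0.2182],
 [-0.2061, 1, -0.3889],
 [0.2182, -0.3889, 1]]


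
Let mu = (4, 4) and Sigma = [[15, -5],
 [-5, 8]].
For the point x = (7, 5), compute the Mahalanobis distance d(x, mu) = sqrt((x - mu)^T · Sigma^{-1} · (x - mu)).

Step 1 — centre the observation: (x - mu) = (3, 1).

Step 2 — invert Sigma. det(Sigma) = 15·8 - (-5)² = 95.
  Sigma^{-1} = (1/det) · [[d, -b], [-b, a]] = [[0.0842, 0.0526],
 [0.0526, 0.1579]].

Step 3 — form the quadratic (x - mu)^T · Sigma^{-1} · (x - mu):
  Sigma^{-1} · (x - mu) = (0.3053, 0.3158).
  (x - mu)^T · [Sigma^{-1} · (x - mu)] = (3)·(0.3053) + (1)·(0.3158) = 1.2316.

Step 4 — take square root: d = √(1.2316) ≈ 1.1098.

d(x, mu) = √(1.2316) ≈ 1.1098


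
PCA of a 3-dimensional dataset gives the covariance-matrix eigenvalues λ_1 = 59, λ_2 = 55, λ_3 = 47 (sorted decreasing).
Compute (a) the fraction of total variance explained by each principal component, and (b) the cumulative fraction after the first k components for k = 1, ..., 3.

Step 1 — total variance = trace(Sigma) = Σ λ_i = 59 + 55 + 47 = 161.

Step 2 — fraction explained by component i = λ_i / Σ λ:
  PC1: 59/161 = 0.3665
  PC2: 55/161 = 0.3416
  PC3: 47/161 = 0.2919

Step 3 — cumulative fraction after k components = (λ_1 + ... + λ_k) / Σ λ:
  k = 1: 59/161 = 0.3665
  k = 2: (59 + 55)/161 = 114/161 = 0.7081
  k = 3: (59 + 55 + 47)/161 = 161/161 = 1

Summary (fraction, with percent):

explained: PC1 0.3665 (36.65%), PC2 0.3416 (34.16%), PC3 0.2919 (29.19%);  cumulative: 0.3665, 0.7081, 1
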